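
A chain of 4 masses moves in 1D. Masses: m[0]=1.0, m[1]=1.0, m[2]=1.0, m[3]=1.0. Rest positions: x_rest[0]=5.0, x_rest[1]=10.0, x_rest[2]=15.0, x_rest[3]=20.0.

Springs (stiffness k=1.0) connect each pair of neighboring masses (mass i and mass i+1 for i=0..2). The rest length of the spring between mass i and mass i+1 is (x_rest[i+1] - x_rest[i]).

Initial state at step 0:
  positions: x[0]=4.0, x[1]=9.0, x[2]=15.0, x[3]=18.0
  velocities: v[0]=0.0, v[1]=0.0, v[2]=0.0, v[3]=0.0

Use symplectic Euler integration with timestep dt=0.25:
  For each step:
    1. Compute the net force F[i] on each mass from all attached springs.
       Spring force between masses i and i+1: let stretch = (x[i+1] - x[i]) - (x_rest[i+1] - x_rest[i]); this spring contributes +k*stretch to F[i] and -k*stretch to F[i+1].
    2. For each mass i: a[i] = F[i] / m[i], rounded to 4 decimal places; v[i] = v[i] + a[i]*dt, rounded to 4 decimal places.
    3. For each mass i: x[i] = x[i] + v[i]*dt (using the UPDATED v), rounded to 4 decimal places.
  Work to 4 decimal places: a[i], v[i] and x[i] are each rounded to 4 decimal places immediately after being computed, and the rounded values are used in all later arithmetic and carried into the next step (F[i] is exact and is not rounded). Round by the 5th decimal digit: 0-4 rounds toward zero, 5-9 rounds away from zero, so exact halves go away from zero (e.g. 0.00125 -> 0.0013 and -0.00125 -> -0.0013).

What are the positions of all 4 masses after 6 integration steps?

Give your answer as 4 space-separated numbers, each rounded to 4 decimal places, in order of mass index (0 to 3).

Answer: 4.1674 9.3076 13.0080 19.5176

Derivation:
Step 0: x=[4.0000 9.0000 15.0000 18.0000] v=[0.0000 0.0000 0.0000 0.0000]
Step 1: x=[4.0000 9.0625 14.8125 18.1250] v=[0.0000 0.2500 -0.7500 0.5000]
Step 2: x=[4.0039 9.1680 14.4727 18.3555] v=[0.0156 0.4219 -1.3594 0.9219]
Step 3: x=[4.0181 9.2823 14.0440 18.6558] v=[0.0566 0.4571 -1.7149 1.2012]
Step 4: x=[4.0488 9.3652 13.6059 18.9804] v=[0.1227 0.3315 -1.7524 1.2983]
Step 5: x=[4.0993 9.3809 13.2387 19.2816] v=[0.2018 0.0626 -1.4690 1.2047]
Step 6: x=[4.1674 9.3076 13.0080 19.5176] v=[0.2722 -0.2934 -0.9227 0.9440]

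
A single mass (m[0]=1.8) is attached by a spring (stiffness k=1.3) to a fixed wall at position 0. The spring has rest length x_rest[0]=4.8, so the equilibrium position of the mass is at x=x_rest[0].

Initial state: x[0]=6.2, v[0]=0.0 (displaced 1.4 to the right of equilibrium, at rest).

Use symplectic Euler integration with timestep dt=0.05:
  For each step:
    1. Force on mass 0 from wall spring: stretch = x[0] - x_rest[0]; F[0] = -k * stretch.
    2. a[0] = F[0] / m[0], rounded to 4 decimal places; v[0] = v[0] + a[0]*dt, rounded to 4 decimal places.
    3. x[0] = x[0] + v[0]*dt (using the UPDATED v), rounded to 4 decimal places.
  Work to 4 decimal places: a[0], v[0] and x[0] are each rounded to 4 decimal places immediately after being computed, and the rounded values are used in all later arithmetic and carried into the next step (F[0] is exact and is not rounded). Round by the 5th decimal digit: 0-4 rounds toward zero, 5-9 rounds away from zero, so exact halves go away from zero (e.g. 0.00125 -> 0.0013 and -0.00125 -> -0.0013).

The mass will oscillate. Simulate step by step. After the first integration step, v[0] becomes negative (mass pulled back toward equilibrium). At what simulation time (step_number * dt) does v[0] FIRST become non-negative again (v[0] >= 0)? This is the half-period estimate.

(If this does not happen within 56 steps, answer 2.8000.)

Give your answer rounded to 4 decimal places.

Answer: 2.8000

Derivation:
Step 0: x=[6.2000] v=[0.0000]
Step 1: x=[6.1975] v=[-0.0506]
Step 2: x=[6.1924] v=[-0.1011]
Step 3: x=[6.1848] v=[-0.1514]
Step 4: x=[6.1747] v=[-0.2014]
Step 5: x=[6.1622] v=[-0.2510]
Step 6: x=[6.1472] v=[-0.3002]
Step 7: x=[6.1298] v=[-0.3489]
Step 8: x=[6.1100] v=[-0.3969]
Step 9: x=[6.0878] v=[-0.4442]
Step 10: x=[6.0633] v=[-0.4907]
Step 11: x=[6.0365] v=[-0.5363]
Step 12: x=[6.0075] v=[-0.5810]
Step 13: x=[5.9763] v=[-0.6246]
Step 14: x=[5.9429] v=[-0.6671]
Step 15: x=[5.9075] v=[-0.7084]
Step 16: x=[5.8701] v=[-0.7484]
Step 17: x=[5.8308] v=[-0.7870]
Step 18: x=[5.7896] v=[-0.8242]
Step 19: x=[5.7466] v=[-0.8599]
Step 20: x=[5.7019] v=[-0.8941]
Step 21: x=[5.6556] v=[-0.9267]
Step 22: x=[5.6077] v=[-0.9576]
Step 23: x=[5.5584] v=[-0.9868]
Step 24: x=[5.5077] v=[-1.0142]
Step 25: x=[5.4557] v=[-1.0398]
Step 26: x=[5.4025] v=[-1.0635]
Step 27: x=[5.3482] v=[-1.0853]
Step 28: x=[5.2929] v=[-1.1051]
Step 29: x=[5.2368] v=[-1.1229]
Step 30: x=[5.1799] v=[-1.1387]
Step 31: x=[5.1223] v=[-1.1524]
Step 32: x=[5.0641] v=[-1.1640]
Step 33: x=[5.0054] v=[-1.1735]
Step 34: x=[4.9464] v=[-1.1809]
Step 35: x=[4.8871] v=[-1.1862]
Step 36: x=[4.8276] v=[-1.1893]
Step 37: x=[4.7681] v=[-1.1903]
Step 38: x=[4.7086] v=[-1.1892]
Step 39: x=[4.6493] v=[-1.1859]
Step 40: x=[4.5903] v=[-1.1805]
Step 41: x=[4.5317] v=[-1.1729]
Step 42: x=[4.4735] v=[-1.1632]
Step 43: x=[4.4159] v=[-1.1514]
Step 44: x=[4.3590] v=[-1.1375]
Step 45: x=[4.3029] v=[-1.1216]
Step 46: x=[4.2477] v=[-1.1037]
Step 47: x=[4.1935] v=[-1.0838]
Step 48: x=[4.1404] v=[-1.0619]
Step 49: x=[4.0885] v=[-1.0381]
Step 50: x=[4.0379] v=[-1.0124]
Step 51: x=[3.9887] v=[-0.9849]
Step 52: x=[3.9409] v=[-0.9556]
Step 53: x=[3.8947] v=[-0.9246]
Step 54: x=[3.8501] v=[-0.8919]
Step 55: x=[3.8072] v=[-0.8576]
Step 56: x=[3.7661] v=[-0.8218]
v[0] did not become non-negative within 56 steps; using fallback time=2.8000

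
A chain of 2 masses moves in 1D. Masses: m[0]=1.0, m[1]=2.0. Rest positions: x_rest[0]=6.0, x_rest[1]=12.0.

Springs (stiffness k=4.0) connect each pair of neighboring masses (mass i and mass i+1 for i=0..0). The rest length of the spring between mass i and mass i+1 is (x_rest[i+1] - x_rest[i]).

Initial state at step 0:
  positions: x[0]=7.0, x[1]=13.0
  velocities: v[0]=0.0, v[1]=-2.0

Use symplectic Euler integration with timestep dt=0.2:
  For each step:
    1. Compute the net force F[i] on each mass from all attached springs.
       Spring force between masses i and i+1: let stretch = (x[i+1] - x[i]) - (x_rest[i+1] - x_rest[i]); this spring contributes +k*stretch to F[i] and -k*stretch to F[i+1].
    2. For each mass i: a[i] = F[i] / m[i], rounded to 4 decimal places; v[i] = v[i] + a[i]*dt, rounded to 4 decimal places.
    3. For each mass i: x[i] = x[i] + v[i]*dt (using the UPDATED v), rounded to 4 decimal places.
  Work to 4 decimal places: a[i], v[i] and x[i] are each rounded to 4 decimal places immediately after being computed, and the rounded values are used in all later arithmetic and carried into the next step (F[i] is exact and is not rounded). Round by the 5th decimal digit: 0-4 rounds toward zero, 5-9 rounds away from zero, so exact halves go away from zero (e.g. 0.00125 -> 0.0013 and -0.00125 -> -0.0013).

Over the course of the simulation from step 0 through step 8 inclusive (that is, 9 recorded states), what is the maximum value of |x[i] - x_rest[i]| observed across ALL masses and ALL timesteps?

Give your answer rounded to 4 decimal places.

Answer: 1.5431

Derivation:
Step 0: x=[7.0000 13.0000] v=[0.0000 -2.0000]
Step 1: x=[7.0000 12.6000] v=[0.0000 -2.0000]
Step 2: x=[6.9360 12.2320] v=[-0.3200 -1.8400]
Step 3: x=[6.7594 11.9203] v=[-0.8832 -1.5584]
Step 4: x=[6.4485 11.6757] v=[-1.5545 -1.2228]
Step 5: x=[6.0140 11.4930] v=[-2.1727 -0.9137]
Step 6: x=[5.4961 11.3519] v=[-2.5895 -0.7053]
Step 7: x=[4.9551 11.2224] v=[-2.7049 -0.6476]
Step 8: x=[4.4569 11.0715] v=[-2.4911 -0.7545]
Max displacement = 1.5431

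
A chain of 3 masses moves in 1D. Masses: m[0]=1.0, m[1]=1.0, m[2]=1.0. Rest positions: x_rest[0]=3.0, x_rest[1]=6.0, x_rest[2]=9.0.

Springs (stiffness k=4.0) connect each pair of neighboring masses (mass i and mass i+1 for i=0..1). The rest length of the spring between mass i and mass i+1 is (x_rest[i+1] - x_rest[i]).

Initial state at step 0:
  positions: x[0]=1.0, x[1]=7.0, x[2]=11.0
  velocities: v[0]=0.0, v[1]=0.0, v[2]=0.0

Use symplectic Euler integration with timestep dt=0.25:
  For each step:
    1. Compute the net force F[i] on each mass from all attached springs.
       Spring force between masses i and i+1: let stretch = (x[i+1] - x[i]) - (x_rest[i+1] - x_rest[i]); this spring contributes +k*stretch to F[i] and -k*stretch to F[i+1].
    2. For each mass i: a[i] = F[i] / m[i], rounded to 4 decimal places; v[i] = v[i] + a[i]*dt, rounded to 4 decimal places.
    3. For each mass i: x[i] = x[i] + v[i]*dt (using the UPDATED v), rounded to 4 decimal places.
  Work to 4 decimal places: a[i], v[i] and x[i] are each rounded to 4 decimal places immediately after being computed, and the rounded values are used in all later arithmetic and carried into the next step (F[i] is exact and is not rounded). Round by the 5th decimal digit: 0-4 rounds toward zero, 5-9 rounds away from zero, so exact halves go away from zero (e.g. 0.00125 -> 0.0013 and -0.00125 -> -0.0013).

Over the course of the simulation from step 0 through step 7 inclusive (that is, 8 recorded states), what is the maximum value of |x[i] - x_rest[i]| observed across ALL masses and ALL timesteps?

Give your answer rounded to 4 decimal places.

Answer: 2.1866

Derivation:
Step 0: x=[1.0000 7.0000 11.0000] v=[0.0000 0.0000 0.0000]
Step 1: x=[1.7500 6.5000 10.7500] v=[3.0000 -2.0000 -1.0000]
Step 2: x=[2.9375 5.8750 10.1875] v=[4.7500 -2.5000 -2.2500]
Step 3: x=[4.1094 5.5938 9.2969] v=[4.6875 -1.1250 -3.5625]
Step 4: x=[4.9024 5.8672 8.2305] v=[3.1719 1.0937 -4.2656]
Step 5: x=[5.1866 6.4903 7.3233] v=[1.1367 2.4922 -3.6289]
Step 6: x=[5.0467 6.9957 6.9578] v=[-0.5596 2.0215 -1.4619]
Step 7: x=[4.6441 7.0044 7.3518] v=[-1.6106 0.0346 1.5760]
Max displacement = 2.1866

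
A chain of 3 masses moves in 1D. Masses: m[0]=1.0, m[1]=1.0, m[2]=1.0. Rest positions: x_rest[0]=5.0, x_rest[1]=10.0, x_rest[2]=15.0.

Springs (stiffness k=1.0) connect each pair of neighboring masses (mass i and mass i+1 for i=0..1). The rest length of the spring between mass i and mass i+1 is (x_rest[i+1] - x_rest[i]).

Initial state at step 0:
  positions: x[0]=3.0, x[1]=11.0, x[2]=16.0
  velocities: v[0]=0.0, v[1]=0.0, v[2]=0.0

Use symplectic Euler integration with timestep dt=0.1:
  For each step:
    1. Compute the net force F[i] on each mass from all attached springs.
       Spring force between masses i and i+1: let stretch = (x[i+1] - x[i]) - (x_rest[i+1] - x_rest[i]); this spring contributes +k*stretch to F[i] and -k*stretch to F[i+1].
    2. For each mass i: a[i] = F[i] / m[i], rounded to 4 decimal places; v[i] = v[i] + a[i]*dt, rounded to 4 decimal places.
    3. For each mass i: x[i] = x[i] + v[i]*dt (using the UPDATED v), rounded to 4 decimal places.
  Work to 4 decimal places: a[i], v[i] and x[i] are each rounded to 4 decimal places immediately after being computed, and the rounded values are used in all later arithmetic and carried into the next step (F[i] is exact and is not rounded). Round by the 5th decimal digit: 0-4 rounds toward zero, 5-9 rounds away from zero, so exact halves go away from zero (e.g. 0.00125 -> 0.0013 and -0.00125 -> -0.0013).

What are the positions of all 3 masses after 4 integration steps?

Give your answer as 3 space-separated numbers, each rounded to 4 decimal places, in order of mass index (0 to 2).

Answer: 3.2911 10.7133 15.9956

Derivation:
Step 0: x=[3.0000 11.0000 16.0000] v=[0.0000 0.0000 0.0000]
Step 1: x=[3.0300 10.9700 16.0000] v=[0.3000 -0.3000 0.0000]
Step 2: x=[3.0894 10.9109 15.9997] v=[0.5940 -0.5910 -0.0030]
Step 3: x=[3.1770 10.8245 15.9985] v=[0.8762 -0.8643 -0.0119]
Step 4: x=[3.2911 10.7133 15.9956] v=[1.1410 -1.1117 -0.0293]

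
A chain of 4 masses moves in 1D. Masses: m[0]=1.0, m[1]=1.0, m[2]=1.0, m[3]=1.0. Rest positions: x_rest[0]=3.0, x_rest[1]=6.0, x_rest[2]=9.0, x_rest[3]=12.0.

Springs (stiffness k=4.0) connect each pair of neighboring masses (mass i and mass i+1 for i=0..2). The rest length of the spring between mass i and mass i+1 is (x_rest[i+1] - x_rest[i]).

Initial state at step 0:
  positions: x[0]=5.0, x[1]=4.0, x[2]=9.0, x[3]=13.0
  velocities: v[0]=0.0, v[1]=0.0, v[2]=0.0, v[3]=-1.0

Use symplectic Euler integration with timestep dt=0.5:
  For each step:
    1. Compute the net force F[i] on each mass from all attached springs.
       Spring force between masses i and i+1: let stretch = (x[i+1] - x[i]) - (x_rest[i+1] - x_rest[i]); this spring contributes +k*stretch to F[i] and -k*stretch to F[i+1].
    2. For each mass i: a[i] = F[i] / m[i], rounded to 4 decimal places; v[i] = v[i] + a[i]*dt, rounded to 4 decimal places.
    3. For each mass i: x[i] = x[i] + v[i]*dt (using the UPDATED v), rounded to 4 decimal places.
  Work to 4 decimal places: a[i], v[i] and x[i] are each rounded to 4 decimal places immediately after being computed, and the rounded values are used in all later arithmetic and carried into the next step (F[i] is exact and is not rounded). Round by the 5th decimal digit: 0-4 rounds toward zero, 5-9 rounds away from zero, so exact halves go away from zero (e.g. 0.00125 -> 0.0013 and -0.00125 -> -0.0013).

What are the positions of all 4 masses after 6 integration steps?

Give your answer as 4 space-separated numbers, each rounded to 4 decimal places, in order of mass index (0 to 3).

Answer: 0.0000 9.0000 7.5000 11.5000

Derivation:
Step 0: x=[5.0000 4.0000 9.0000 13.0000] v=[0.0000 0.0000 0.0000 -1.0000]
Step 1: x=[1.0000 10.0000 8.0000 11.5000] v=[-8.0000 12.0000 -2.0000 -3.0000]
Step 2: x=[3.0000 5.0000 12.5000 9.5000] v=[4.0000 -10.0000 9.0000 -4.0000]
Step 3: x=[4.0000 5.5000 6.5000 13.5000] v=[2.0000 1.0000 -12.0000 8.0000]
Step 4: x=[3.5000 5.5000 6.5000 13.5000] v=[-1.0000 0.0000 0.0000 0.0000]
Step 5: x=[2.0000 4.5000 12.5000 9.5000] v=[-3.0000 -2.0000 12.0000 -8.0000]
Step 6: x=[0.0000 9.0000 7.5000 11.5000] v=[-4.0000 9.0000 -10.0000 4.0000]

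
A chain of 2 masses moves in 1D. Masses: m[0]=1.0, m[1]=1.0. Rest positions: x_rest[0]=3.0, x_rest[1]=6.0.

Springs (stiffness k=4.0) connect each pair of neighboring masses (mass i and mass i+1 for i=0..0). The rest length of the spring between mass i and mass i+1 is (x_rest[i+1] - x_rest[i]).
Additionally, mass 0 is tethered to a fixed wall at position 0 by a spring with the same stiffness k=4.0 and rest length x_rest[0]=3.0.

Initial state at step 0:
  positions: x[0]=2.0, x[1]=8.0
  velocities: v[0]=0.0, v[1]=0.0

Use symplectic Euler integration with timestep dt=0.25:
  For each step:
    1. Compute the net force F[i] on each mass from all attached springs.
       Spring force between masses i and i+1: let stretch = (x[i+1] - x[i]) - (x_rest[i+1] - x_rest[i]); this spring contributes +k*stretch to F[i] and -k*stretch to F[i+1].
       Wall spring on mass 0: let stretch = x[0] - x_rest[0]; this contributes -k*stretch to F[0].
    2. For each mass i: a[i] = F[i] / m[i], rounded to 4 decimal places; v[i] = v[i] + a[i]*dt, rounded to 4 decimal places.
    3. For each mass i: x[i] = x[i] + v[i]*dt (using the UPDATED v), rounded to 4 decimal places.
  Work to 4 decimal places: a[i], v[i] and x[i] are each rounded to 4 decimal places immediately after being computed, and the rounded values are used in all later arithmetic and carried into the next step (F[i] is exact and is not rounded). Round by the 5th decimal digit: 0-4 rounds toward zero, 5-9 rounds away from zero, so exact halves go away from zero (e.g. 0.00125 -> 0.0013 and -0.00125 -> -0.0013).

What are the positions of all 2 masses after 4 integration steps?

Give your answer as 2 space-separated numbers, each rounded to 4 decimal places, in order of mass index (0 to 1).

Step 0: x=[2.0000 8.0000] v=[0.0000 0.0000]
Step 1: x=[3.0000 7.2500] v=[4.0000 -3.0000]
Step 2: x=[4.3125 6.1875] v=[5.2500 -4.2500]
Step 3: x=[5.0156 5.4063] v=[2.8125 -3.1250]
Step 4: x=[4.5625 5.2774] v=[-1.8124 -0.5157]

Answer: 4.5625 5.2774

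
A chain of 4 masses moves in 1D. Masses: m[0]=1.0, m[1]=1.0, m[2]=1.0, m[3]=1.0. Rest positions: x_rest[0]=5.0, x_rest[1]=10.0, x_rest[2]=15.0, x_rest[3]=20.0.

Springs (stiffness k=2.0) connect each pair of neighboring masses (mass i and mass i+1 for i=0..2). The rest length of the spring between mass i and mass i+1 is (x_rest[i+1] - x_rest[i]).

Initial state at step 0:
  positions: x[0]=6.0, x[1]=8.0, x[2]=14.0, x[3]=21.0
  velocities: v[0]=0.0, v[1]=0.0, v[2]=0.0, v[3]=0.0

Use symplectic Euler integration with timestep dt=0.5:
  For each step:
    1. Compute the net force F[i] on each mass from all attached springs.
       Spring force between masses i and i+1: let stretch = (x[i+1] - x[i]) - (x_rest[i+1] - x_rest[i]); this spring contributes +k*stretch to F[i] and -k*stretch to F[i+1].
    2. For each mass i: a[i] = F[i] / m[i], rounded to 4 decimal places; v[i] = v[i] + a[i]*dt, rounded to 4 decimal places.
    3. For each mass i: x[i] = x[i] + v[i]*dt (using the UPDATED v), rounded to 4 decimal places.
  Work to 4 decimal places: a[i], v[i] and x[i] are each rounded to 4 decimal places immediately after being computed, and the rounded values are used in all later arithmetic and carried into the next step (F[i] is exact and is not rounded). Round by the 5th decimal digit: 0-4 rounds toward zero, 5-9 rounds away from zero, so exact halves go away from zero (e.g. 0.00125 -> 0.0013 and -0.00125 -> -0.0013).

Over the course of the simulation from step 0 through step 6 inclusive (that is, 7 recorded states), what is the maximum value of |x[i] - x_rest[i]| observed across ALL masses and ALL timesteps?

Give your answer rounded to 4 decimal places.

Answer: 2.1250

Derivation:
Step 0: x=[6.0000 8.0000 14.0000 21.0000] v=[0.0000 0.0000 0.0000 0.0000]
Step 1: x=[4.5000 10.0000 14.5000 20.0000] v=[-3.0000 4.0000 1.0000 -2.0000]
Step 2: x=[3.2500 11.5000 15.5000 18.7500] v=[-2.5000 3.0000 2.0000 -2.5000]
Step 3: x=[3.6250 10.8750 16.1250 18.3750] v=[0.7500 -1.2500 1.2500 -0.7500]
Step 4: x=[5.1250 9.2500 15.2500 19.3750] v=[3.0000 -3.2500 -1.7500 2.0000]
Step 5: x=[6.1875 8.5625 13.4375 20.8125] v=[2.1250 -1.3750 -3.6250 2.8750]
Step 6: x=[5.9375 9.1250 12.8750 21.0625] v=[-0.5000 1.1250 -1.1250 0.5000]
Max displacement = 2.1250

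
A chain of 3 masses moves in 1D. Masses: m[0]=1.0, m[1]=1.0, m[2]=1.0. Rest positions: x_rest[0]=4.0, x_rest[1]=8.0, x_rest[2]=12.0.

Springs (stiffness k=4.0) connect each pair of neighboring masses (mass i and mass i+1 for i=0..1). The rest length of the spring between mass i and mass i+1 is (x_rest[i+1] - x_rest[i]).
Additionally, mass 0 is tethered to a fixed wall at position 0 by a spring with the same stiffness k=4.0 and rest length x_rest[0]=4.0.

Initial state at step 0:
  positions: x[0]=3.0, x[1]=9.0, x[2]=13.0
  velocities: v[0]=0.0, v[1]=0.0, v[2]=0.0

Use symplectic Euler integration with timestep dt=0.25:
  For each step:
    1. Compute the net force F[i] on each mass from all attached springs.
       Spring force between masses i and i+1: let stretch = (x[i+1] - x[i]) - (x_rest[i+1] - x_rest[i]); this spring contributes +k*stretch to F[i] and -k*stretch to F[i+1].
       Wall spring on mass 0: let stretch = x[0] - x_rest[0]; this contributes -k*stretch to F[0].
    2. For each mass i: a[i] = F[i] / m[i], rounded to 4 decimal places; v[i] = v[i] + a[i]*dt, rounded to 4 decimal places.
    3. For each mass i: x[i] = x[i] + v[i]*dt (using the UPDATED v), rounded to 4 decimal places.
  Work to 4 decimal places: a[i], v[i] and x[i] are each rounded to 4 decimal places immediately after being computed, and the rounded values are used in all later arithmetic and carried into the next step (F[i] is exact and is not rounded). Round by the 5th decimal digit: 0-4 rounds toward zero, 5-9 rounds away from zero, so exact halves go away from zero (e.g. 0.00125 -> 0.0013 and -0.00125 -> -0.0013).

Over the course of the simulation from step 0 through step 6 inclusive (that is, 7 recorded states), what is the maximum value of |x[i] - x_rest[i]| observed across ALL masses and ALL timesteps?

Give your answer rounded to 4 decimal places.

Step 0: x=[3.0000 9.0000 13.0000] v=[0.0000 0.0000 0.0000]
Step 1: x=[3.7500 8.5000 13.0000] v=[3.0000 -2.0000 0.0000]
Step 2: x=[4.7500 7.9375 12.8750] v=[4.0000 -2.2500 -0.5000]
Step 3: x=[5.3594 7.8125 12.5156] v=[2.4375 -0.5000 -1.4375]
Step 4: x=[5.2422 8.2500 11.9805] v=[-0.4688 1.7500 -2.1406]
Step 5: x=[4.5664 8.8682 11.5127] v=[-2.7032 2.4727 -1.8711]
Step 6: x=[3.8245 9.0721 11.3838] v=[-2.9678 0.8154 -0.5156]
Max displacement = 1.3594

Answer: 1.3594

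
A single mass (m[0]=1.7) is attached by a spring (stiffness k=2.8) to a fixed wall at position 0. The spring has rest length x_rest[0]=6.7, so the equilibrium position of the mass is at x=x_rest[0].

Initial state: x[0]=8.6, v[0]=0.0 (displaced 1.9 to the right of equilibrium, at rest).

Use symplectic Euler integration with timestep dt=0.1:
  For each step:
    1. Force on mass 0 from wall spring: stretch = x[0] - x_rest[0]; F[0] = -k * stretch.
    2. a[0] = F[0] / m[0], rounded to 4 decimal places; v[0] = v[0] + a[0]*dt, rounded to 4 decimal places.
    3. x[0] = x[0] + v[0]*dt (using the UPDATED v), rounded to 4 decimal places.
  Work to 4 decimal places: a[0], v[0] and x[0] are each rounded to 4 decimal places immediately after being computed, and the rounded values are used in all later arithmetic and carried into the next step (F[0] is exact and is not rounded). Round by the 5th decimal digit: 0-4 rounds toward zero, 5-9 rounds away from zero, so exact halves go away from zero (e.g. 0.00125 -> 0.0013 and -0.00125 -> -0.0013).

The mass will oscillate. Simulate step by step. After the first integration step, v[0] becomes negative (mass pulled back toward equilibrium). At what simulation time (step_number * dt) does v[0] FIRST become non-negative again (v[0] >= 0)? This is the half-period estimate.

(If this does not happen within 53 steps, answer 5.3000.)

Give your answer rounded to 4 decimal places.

Answer: 2.5000

Derivation:
Step 0: x=[8.6000] v=[0.0000]
Step 1: x=[8.5687] v=[-0.3129]
Step 2: x=[8.5066] v=[-0.6207]
Step 3: x=[8.4148] v=[-0.9183]
Step 4: x=[8.2947] v=[-1.2007]
Step 5: x=[8.1484] v=[-1.4634]
Step 6: x=[7.9782] v=[-1.7020]
Step 7: x=[7.7870] v=[-1.9125]
Step 8: x=[7.5779] v=[-2.0915]
Step 9: x=[7.3543] v=[-2.2361]
Step 10: x=[7.1199] v=[-2.3439]
Step 11: x=[6.8786] v=[-2.4131]
Step 12: x=[6.6344] v=[-2.4425]
Step 13: x=[6.3912] v=[-2.4317]
Step 14: x=[6.1531] v=[-2.3808]
Step 15: x=[5.9240] v=[-2.2907]
Step 16: x=[5.7077] v=[-2.1629]
Step 17: x=[5.5078] v=[-1.9995]
Step 18: x=[5.3275] v=[-1.8031]
Step 19: x=[5.1698] v=[-1.5770]
Step 20: x=[5.0373] v=[-1.3250]
Step 21: x=[4.9322] v=[-1.0511]
Step 22: x=[4.8562] v=[-0.7599]
Step 23: x=[4.8106] v=[-0.4562]
Step 24: x=[4.7961] v=[-0.1450]
Step 25: x=[4.8130] v=[0.1686]
First v>=0 after going negative at step 25, time=2.5000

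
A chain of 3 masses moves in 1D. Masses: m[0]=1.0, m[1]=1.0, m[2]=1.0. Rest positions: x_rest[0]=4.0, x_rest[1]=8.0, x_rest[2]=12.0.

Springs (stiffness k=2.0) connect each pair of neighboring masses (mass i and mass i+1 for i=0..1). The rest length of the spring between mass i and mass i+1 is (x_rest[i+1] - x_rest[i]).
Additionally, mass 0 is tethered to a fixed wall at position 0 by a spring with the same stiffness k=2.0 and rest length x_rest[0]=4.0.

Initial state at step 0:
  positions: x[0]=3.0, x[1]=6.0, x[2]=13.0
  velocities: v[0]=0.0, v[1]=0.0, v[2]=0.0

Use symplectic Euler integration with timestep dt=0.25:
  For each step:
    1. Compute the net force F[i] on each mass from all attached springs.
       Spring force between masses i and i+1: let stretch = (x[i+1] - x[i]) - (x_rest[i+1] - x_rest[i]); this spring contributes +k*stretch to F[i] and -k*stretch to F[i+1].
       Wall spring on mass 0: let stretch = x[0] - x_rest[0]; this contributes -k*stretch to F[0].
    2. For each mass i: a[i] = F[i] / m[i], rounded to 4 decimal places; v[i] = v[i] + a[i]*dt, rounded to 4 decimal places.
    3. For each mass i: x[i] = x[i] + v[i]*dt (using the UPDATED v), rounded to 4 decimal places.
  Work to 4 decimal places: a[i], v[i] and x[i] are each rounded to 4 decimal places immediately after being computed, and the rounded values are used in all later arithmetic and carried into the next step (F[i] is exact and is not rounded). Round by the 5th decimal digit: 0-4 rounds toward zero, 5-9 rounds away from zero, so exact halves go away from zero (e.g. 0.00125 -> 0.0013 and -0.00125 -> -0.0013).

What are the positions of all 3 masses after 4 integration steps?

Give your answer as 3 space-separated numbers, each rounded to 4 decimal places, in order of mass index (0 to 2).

Answer: 3.6951 8.8480 10.6570

Derivation:
Step 0: x=[3.0000 6.0000 13.0000] v=[0.0000 0.0000 0.0000]
Step 1: x=[3.0000 6.5000 12.6250] v=[0.0000 2.0000 -1.5000]
Step 2: x=[3.0625 7.3281 11.9844] v=[0.2500 3.3125 -2.5625]
Step 3: x=[3.2754 8.2051 11.2617] v=[0.8516 3.5079 -2.8907]
Step 4: x=[3.6951 8.8480 10.6570] v=[1.6788 2.5714 -2.4190]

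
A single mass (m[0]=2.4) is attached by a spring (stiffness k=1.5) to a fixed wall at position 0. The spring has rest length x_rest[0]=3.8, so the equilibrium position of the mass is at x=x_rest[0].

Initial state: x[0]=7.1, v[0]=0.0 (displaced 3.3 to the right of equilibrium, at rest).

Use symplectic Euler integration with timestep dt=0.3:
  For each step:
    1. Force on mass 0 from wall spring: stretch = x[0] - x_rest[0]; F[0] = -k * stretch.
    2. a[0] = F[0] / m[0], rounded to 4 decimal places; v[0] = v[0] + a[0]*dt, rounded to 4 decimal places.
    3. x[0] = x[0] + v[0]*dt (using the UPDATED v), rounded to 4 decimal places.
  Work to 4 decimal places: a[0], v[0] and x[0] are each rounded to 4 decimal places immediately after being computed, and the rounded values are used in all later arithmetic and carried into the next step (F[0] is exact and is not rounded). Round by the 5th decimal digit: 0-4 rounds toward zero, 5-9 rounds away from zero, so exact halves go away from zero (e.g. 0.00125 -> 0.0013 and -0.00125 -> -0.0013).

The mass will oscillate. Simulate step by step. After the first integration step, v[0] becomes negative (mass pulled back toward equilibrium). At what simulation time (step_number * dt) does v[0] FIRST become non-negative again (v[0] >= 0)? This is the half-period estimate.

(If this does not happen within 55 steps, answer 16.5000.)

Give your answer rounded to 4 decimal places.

Step 0: x=[7.1000] v=[0.0000]
Step 1: x=[6.9144] v=[-0.6188]
Step 2: x=[6.5536] v=[-1.2028]
Step 3: x=[6.0379] v=[-1.7191]
Step 4: x=[5.3963] v=[-2.1387]
Step 5: x=[4.6649] v=[-2.4380]
Step 6: x=[3.8848] v=[-2.6002]
Step 7: x=[3.1000] v=[-2.6161]
Step 8: x=[2.3545] v=[-2.4849]
Step 9: x=[1.6903] v=[-2.2139]
Step 10: x=[1.1448] v=[-1.8183]
Step 11: x=[0.7487] v=[-1.3205]
Step 12: x=[0.5242] v=[-0.7484]
Step 13: x=[0.4839] v=[-0.1342]
Step 14: x=[0.6302] v=[0.4876]
First v>=0 after going negative at step 14, time=4.2000

Answer: 4.2000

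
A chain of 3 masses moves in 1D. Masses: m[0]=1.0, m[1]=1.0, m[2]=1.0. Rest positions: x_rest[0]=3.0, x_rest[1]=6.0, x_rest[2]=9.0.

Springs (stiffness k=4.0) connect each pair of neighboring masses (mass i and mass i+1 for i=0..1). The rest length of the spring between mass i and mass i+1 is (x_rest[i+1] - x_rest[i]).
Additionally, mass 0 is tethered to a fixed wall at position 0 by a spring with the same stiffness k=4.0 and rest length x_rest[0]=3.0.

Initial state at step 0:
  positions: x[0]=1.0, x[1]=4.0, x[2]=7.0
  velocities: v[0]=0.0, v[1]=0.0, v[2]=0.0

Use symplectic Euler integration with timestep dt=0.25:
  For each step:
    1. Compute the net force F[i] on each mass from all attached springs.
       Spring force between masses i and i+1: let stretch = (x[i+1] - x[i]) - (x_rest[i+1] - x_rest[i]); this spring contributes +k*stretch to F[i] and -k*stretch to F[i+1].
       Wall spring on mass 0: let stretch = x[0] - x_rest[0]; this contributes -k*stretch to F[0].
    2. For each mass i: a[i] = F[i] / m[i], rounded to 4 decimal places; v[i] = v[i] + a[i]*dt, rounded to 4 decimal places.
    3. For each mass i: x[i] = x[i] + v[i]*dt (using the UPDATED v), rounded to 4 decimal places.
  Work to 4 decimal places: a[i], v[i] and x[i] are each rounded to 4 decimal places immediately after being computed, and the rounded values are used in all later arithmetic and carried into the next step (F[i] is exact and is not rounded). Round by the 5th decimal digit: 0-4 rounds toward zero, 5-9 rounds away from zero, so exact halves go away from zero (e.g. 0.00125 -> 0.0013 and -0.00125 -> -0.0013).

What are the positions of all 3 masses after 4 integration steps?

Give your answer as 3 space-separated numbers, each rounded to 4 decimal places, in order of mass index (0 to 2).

Answer: 3.2344 5.1094 7.1797

Derivation:
Step 0: x=[1.0000 4.0000 7.0000] v=[0.0000 0.0000 0.0000]
Step 1: x=[1.5000 4.0000 7.0000] v=[2.0000 0.0000 0.0000]
Step 2: x=[2.2500 4.1250 7.0000] v=[3.0000 0.5000 0.0000]
Step 3: x=[2.9063 4.5000 7.0313] v=[2.6250 1.5000 0.1250]
Step 4: x=[3.2344 5.1094 7.1797] v=[1.3124 2.4376 0.5937]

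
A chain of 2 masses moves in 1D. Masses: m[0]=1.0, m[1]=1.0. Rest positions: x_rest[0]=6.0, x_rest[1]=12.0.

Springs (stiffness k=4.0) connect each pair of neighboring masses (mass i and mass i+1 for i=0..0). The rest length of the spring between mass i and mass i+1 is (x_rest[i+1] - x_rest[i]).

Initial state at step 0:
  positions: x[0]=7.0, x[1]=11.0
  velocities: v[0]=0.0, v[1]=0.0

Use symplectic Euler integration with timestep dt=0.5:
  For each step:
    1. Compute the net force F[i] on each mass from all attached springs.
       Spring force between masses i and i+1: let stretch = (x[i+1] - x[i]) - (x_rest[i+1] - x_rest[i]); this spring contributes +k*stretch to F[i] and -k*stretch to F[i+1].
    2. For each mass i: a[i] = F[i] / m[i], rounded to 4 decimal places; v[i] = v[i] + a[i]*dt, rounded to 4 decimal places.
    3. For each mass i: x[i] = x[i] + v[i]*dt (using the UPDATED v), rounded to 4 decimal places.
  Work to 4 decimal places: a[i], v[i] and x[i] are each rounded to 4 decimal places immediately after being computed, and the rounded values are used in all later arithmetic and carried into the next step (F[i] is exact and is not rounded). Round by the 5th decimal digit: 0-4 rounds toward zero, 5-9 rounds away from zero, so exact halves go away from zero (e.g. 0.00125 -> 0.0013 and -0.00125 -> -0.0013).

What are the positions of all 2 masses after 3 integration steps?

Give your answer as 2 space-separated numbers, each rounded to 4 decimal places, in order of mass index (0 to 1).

Step 0: x=[7.0000 11.0000] v=[0.0000 0.0000]
Step 1: x=[5.0000 13.0000] v=[-4.0000 4.0000]
Step 2: x=[5.0000 13.0000] v=[0.0000 0.0000]
Step 3: x=[7.0000 11.0000] v=[4.0000 -4.0000]

Answer: 7.0000 11.0000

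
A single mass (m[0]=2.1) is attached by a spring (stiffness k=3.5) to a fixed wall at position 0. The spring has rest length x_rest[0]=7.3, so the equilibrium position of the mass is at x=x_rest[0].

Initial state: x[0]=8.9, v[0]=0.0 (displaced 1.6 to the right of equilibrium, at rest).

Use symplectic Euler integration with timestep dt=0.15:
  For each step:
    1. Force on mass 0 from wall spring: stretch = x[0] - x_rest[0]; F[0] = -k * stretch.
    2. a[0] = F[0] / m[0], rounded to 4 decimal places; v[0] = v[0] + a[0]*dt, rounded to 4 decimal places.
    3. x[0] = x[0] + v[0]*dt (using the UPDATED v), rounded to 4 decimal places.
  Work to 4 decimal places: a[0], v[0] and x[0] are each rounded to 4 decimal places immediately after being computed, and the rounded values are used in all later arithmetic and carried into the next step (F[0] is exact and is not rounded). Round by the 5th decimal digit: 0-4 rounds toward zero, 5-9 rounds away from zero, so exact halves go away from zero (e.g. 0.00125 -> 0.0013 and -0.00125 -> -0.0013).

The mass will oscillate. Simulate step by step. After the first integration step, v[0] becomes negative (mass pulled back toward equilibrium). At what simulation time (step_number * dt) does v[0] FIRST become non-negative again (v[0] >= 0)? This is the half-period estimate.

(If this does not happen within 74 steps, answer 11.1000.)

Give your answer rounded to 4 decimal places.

Step 0: x=[8.9000] v=[0.0000]
Step 1: x=[8.8400] v=[-0.4000]
Step 2: x=[8.7223] v=[-0.7850]
Step 3: x=[8.5512] v=[-1.1406]
Step 4: x=[8.3332] v=[-1.4534]
Step 5: x=[8.0764] v=[-1.7117]
Step 6: x=[7.7905] v=[-1.9058]
Step 7: x=[7.4862] v=[-2.0284]
Step 8: x=[7.1750] v=[-2.0749]
Step 9: x=[6.8684] v=[-2.0437]
Step 10: x=[6.5780] v=[-1.9358]
Step 11: x=[6.3147] v=[-1.7553]
Step 12: x=[6.0884] v=[-1.5090]
Step 13: x=[5.9075] v=[-1.2061]
Step 14: x=[5.7788] v=[-0.8580]
Step 15: x=[5.7071] v=[-0.4777]
Step 16: x=[5.6952] v=[-0.0795]
Step 17: x=[5.7435] v=[0.3217]
First v>=0 after going negative at step 17, time=2.5500

Answer: 2.5500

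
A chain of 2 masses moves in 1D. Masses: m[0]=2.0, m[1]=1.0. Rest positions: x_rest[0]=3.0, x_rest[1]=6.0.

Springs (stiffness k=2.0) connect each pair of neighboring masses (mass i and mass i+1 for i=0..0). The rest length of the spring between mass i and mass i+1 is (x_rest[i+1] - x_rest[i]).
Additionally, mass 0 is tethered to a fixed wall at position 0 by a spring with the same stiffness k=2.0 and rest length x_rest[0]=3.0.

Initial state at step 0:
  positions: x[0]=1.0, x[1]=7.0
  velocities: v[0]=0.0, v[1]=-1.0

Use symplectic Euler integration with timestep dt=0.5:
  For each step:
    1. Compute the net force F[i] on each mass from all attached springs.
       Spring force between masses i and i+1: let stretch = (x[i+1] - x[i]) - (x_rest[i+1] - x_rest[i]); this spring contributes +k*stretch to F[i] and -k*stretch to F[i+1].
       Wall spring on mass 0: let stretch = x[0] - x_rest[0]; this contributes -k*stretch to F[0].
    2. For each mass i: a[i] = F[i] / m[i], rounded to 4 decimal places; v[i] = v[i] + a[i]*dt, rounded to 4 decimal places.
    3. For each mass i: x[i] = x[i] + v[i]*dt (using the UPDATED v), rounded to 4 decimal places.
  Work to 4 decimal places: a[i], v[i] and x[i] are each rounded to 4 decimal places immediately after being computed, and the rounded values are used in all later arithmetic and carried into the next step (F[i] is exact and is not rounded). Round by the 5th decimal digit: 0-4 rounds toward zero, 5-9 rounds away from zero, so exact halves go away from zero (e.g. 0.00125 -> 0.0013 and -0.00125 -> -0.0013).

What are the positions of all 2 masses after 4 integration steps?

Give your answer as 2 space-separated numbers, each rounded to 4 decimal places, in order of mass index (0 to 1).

Answer: 3.0782 4.8594

Derivation:
Step 0: x=[1.0000 7.0000] v=[0.0000 -1.0000]
Step 1: x=[2.2500 5.0000] v=[2.5000 -4.0000]
Step 2: x=[3.6250 3.1250] v=[2.7500 -3.7500]
Step 3: x=[3.9688 3.0000] v=[0.6875 -0.2500]
Step 4: x=[3.0782 4.8594] v=[-1.7813 3.7188]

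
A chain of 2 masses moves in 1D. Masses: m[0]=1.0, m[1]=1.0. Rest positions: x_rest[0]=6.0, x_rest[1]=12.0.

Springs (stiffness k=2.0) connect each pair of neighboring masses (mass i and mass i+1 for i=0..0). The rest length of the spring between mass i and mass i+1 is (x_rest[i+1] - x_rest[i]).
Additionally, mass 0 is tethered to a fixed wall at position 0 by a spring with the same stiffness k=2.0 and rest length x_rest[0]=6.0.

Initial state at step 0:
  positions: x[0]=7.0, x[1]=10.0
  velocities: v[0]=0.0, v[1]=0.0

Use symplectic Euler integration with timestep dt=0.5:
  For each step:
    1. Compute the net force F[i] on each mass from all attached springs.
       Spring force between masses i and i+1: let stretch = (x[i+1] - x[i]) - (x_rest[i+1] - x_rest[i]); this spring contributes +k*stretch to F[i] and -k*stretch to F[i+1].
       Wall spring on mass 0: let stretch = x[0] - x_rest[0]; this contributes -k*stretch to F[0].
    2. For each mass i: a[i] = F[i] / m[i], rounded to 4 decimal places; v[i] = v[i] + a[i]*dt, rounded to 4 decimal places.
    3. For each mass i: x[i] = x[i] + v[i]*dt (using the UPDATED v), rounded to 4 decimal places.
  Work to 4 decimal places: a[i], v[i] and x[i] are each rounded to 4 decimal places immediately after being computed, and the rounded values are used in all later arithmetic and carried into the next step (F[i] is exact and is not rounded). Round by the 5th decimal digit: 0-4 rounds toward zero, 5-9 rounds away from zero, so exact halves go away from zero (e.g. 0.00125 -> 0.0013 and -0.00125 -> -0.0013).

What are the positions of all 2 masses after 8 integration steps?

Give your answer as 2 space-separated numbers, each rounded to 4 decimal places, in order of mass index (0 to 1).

Answer: 5.3399 13.5743

Derivation:
Step 0: x=[7.0000 10.0000] v=[0.0000 0.0000]
Step 1: x=[5.0000 11.5000] v=[-4.0000 3.0000]
Step 2: x=[3.7500 12.7500] v=[-2.5000 2.5000]
Step 3: x=[5.1250 12.5000] v=[2.7500 -0.5000]
Step 4: x=[7.6250 11.5625] v=[5.0000 -1.8750]
Step 5: x=[8.2813 11.6563] v=[1.3125 0.1875]
Step 6: x=[6.4844 13.0626] v=[-3.5938 2.8125]
Step 7: x=[4.7344 14.1798] v=[-3.5000 2.2343]
Step 8: x=[5.3399 13.5743] v=[1.2110 -1.2111]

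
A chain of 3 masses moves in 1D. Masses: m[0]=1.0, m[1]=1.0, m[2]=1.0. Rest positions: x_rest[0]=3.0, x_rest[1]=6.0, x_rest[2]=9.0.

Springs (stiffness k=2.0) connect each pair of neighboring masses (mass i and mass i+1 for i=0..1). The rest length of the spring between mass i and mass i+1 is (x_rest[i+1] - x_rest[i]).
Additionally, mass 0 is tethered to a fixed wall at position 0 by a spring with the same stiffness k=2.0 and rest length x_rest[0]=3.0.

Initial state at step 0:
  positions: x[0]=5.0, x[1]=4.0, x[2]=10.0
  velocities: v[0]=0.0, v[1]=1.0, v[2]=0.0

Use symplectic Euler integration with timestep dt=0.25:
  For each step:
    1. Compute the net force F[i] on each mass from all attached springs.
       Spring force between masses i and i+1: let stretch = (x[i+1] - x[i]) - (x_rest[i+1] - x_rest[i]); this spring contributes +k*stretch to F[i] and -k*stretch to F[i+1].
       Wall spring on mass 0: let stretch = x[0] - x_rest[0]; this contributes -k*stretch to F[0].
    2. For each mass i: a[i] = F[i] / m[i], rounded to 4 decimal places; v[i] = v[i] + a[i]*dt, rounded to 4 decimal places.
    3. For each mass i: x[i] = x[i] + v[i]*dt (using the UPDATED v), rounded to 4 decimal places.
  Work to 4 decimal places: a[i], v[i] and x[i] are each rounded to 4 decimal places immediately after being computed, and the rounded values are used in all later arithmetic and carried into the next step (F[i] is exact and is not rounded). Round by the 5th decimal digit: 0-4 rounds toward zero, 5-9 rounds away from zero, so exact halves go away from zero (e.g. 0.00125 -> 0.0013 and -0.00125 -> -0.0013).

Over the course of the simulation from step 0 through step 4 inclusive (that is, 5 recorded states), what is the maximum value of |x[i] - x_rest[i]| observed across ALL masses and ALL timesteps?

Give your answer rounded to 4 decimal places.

Answer: 2.8315

Derivation:
Step 0: x=[5.0000 4.0000 10.0000] v=[0.0000 1.0000 0.0000]
Step 1: x=[4.2500 5.1250 9.6250] v=[-3.0000 4.5000 -1.5000]
Step 2: x=[3.0781 6.7031 9.0625] v=[-4.6875 6.3125 -2.2500]
Step 3: x=[1.9746 8.1230 8.5801] v=[-4.4141 5.6797 -1.9297]
Step 4: x=[1.3928 8.8315 8.4155] v=[-2.3272 2.8341 -0.6583]
Max displacement = 2.8315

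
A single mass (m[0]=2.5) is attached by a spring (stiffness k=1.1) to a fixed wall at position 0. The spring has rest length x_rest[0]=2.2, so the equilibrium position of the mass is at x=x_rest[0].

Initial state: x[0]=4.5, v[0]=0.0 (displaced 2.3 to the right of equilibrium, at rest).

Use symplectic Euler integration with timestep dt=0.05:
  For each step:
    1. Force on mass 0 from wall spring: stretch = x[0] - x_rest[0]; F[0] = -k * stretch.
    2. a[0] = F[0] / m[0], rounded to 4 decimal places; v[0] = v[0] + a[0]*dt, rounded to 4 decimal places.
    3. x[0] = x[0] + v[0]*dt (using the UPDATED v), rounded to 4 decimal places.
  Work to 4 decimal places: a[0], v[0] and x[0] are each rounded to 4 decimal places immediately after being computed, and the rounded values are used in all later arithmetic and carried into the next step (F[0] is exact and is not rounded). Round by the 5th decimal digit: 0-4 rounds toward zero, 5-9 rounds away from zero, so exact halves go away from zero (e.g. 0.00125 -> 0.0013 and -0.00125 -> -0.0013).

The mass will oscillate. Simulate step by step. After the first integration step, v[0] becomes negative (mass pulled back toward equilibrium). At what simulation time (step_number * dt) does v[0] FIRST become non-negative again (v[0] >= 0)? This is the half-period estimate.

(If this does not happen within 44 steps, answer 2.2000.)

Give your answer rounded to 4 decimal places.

Answer: 2.2000

Derivation:
Step 0: x=[4.5000] v=[0.0000]
Step 1: x=[4.4975] v=[-0.0506]
Step 2: x=[4.4924] v=[-0.1011]
Step 3: x=[4.4848] v=[-0.1515]
Step 4: x=[4.4747] v=[-0.2018]
Step 5: x=[4.4621] v=[-0.2518]
Step 6: x=[4.4470] v=[-0.3016]
Step 7: x=[4.4295] v=[-0.3510]
Step 8: x=[4.4095] v=[-0.4001]
Step 9: x=[4.3871] v=[-0.4487]
Step 10: x=[4.3623] v=[-0.4968]
Step 11: x=[4.3351] v=[-0.5444]
Step 12: x=[4.3055] v=[-0.5914]
Step 13: x=[4.2736] v=[-0.6377]
Step 14: x=[4.2394] v=[-0.6833]
Step 15: x=[4.2030] v=[-0.7282]
Step 16: x=[4.1644] v=[-0.7723]
Step 17: x=[4.1236] v=[-0.8155]
Step 18: x=[4.0807] v=[-0.8578]
Step 19: x=[4.0357] v=[-0.8992]
Step 20: x=[3.9887] v=[-0.9396]
Step 21: x=[3.9398] v=[-0.9790]
Step 22: x=[3.8889] v=[-1.0173]
Step 23: x=[3.8362] v=[-1.0545]
Step 24: x=[3.7817] v=[-1.0905]
Step 25: x=[3.7254] v=[-1.1253]
Step 26: x=[3.6675] v=[-1.1589]
Step 27: x=[3.6079] v=[-1.1912]
Step 28: x=[3.5468] v=[-1.2222]
Step 29: x=[3.4842] v=[-1.2518]
Step 30: x=[3.4202] v=[-1.2801]
Step 31: x=[3.3549] v=[-1.3069]
Step 32: x=[3.2883] v=[-1.3323]
Step 33: x=[3.2205] v=[-1.3562]
Step 34: x=[3.1516] v=[-1.3787]
Step 35: x=[3.0816] v=[-1.3996]
Step 36: x=[3.0107] v=[-1.4190]
Step 37: x=[2.9389] v=[-1.4368]
Step 38: x=[2.8662] v=[-1.4531]
Step 39: x=[2.7928] v=[-1.4678]
Step 40: x=[2.7188] v=[-1.4808]
Step 41: x=[2.6442] v=[-1.4922]
Step 42: x=[2.5691] v=[-1.5020]
Step 43: x=[2.4936] v=[-1.5101]
Step 44: x=[2.4178] v=[-1.5166]
v[0] did not become non-negative within 44 steps; using fallback time=2.2000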